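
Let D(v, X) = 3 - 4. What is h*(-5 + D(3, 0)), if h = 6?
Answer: -36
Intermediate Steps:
D(v, X) = -1
h*(-5 + D(3, 0)) = 6*(-5 - 1) = 6*(-6) = -36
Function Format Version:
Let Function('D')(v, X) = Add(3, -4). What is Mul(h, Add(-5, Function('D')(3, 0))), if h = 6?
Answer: -36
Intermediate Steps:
Function('D')(v, X) = -1
Mul(h, Add(-5, Function('D')(3, 0))) = Mul(6, Add(-5, -1)) = Mul(6, -6) = -36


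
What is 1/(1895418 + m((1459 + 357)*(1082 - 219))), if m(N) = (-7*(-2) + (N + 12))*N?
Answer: 1/2456183558090 ≈ 4.0714e-13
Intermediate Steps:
m(N) = N*(26 + N) (m(N) = (14 + (12 + N))*N = (26 + N)*N = N*(26 + N))
1/(1895418 + m((1459 + 357)*(1082 - 219))) = 1/(1895418 + ((1459 + 357)*(1082 - 219))*(26 + (1459 + 357)*(1082 - 219))) = 1/(1895418 + (1816*863)*(26 + 1816*863)) = 1/(1895418 + 1567208*(26 + 1567208)) = 1/(1895418 + 1567208*1567234) = 1/(1895418 + 2456181662672) = 1/2456183558090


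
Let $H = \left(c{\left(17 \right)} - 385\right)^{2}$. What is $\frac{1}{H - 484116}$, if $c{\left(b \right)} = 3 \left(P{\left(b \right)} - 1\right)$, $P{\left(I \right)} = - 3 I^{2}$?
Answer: $\frac{1}{8450005} \approx 1.1834 \cdot 10^{-7}$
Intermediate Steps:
$c{\left(b \right)} = -3 - 9 b^{2}$ ($c{\left(b \right)} = 3 \left(- 3 b^{2} - 1\right) = 3 \left(-1 - 3 b^{2}\right) = -3 - 9 b^{2}$)
$H = 8934121$ ($H = \left(\left(-3 - 9 \cdot 17^{2}\right) - 385\right)^{2} = \left(\left(-3 - 2601\right) - 385\right)^{2} = \left(-2604 - 385\right)^{2} = \left(-2989\right)^{2} = 8934121$)
$\frac{1}{H - 484116} = \frac{1}{8934121 - 484116} = \frac{1}{8450005}$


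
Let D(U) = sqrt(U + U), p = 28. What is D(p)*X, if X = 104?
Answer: 208*sqrt(14) ≈ 778.26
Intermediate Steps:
D(U) = sqrt(2)*sqrt(U) (D(U) = sqrt(2*U) = sqrt(2)*sqrt(U))
D(p)*X = (sqrt(2)*sqrt(28))*104 = (sqrt(2)*(2*sqrt(7)))*104 = (2*sqrt(14))*104 = 208*sqrt(14)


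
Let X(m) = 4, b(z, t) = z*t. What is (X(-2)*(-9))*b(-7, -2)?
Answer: -504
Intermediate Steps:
b(z, t) = t*z
(X(-2)*(-9))*b(-7, -2) = (4*(-9))*(-2*(-7)) = -36*14 = -504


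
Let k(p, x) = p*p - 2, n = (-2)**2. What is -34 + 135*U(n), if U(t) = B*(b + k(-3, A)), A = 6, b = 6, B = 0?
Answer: -34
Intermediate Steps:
n = 4
k(p, x) = -2 + p**2 (k(p, x) = p**2 - 2 = -2 + p**2)
U(t) = 0 (U(t) = 0*(6 + (-2 + (-3)**2)) = 0*(6 + (-2 + 9)) = 0*(6 + 7) = 0*13 = 0)
-34 + 135*U(n) = -34 + 135*0 = -34 + 0 = -34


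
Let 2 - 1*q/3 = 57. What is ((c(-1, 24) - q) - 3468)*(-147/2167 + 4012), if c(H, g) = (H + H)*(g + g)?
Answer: -2686401813/197 ≈ -1.3637e+7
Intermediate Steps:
q = -165 (q = 6 - 3*57 = 6 - 171 = -165)
c(H, g) = 4*H*g (c(H, g) = (2*H)*(2*g) = 4*H*g)
((c(-1, 24) - q) - 3468)*(-147/2167 + 4012) = ((4*(-1)*24 - 1*(-165)) - 3468)*(-147/2167 + 4012) = ((-96 + 165) - 3468)*(-147*1/2167 + 4012) = (69 - 3468)*(-147/2167 + 4012) = -3399*8693857/2167 = -2686401813/197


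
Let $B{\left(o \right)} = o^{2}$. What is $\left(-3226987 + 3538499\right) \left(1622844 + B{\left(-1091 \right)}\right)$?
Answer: $876322195000$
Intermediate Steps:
$\left(-3226987 + 3538499\right) \left(1622844 + B{\left(-1091 \right)}\right) = \left(-3226987 + 3538499\right) \left(1622844 + \left(-1091\right)^{2}\right) = 311512 \left(1622844 + 1190281\right) = 311512 \cdot 2813125 = 876322195000$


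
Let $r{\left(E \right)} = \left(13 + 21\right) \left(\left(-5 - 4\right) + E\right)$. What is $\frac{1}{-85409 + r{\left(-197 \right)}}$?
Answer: $- \frac{1}{92413} \approx -1.0821 \cdot 10^{-5}$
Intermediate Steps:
$r{\left(E \right)} = -306 + 34 E$ ($r{\left(E \right)} = 34 \left(\left(-5 - 4\right) + E\right) = 34 \left(-9 + E\right) = -306 + 34 E$)
$\frac{1}{-85409 + r{\left(-197 \right)}} = \frac{1}{-85409 + \left(-306 + 34 \left(-197\right)\right)} = \frac{1}{-85409 - 7004} = \frac{1}{-92413} = - \frac{1}{92413}$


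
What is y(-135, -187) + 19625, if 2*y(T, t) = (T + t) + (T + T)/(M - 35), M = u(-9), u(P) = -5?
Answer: 155739/8 ≈ 19467.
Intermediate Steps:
M = -5
y(T, t) = t/2 + 19*T/40 (y(T, t) = ((T + t) + (T + T)/(-5 - 35))/2 = ((T + t) + (2*T)/(-40))/2 = ((T + t) + (2*T)*(-1/40))/2 = ((T + t) - T/20)/2 = (t + 19*T/20)/2 = t/2 + 19*T/40)
y(-135, -187) + 19625 = ((1/2)*(-187) + (19/40)*(-135)) + 19625 = (-187/2 - 513/8) + 19625 = -1261/8 + 19625 = 155739/8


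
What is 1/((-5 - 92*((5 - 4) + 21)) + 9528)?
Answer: 1/7499 ≈ 0.00013335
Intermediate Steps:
1/((-5 - 92*((5 - 4) + 21)) + 9528) = 1/((-5 - 92*(1 + 21)) + 9528) = 1/((-5 - 92*22) + 9528) = 1/((-5 - 2024) + 9528) = 1/(-2029 + 9528) = 1/7499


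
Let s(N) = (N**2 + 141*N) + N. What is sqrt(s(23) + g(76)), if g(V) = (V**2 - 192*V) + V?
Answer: I*sqrt(4945) ≈ 70.321*I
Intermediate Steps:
g(V) = V**2 - 191*V
s(N) = N**2 + 142*N
sqrt(s(23) + g(76)) = sqrt(23*(142 + 23) + 76*(-191 + 76)) = sqrt(23*165 + 76*(-115)) = sqrt(3795 - 8740) = sqrt(-4945) = I*sqrt(4945)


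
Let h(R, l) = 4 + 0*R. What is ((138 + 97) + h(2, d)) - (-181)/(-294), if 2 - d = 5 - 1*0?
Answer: 70085/294 ≈ 238.38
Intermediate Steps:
d = -3 (d = 2 - (5 - 1*0) = 2 - (5 + 0) = 2 - 1*5 = 2 - 5 = -3)
h(R, l) = 4 (h(R, l) = 4 + 0 = 4)
((138 + 97) + h(2, d)) - (-181)/(-294) = ((138 + 97) + 4) - (-181)/(-294) = (235 + 4) - (-181)*(-1)/294 = 239 - 1*181/294 = 239 - 181/294 = 70085/294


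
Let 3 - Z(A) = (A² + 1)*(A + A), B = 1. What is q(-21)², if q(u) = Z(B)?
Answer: 1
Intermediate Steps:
Z(A) = 3 - 2*A*(1 + A²) (Z(A) = 3 - (A² + 1)*(A + A) = 3 - (1 + A²)*2*A = 3 - 2*A*(1 + A²))
q(u) = -1 (q(u) = 3 - 2*1 - 2*1³ = 3 - 2 - 2*1 = 3 - 2 - 2 = -1)
q(-21)² = (-1)² = 1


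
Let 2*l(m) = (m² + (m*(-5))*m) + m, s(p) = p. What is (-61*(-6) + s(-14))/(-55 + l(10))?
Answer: -176/125 ≈ -1.4080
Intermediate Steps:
l(m) = m/2 - 2*m² (l(m) = ((m² + (m*(-5))*m) + m)/2 = ((m² + (-5*m)*m) + m)/2 = ((m² - 5*m²) + m)/2 = (-4*m² + m)/2 = (m - 4*m²)/2 = m/2 - 2*m²)
(-61*(-6) + s(-14))/(-55 + l(10)) = (-61*(-6) - 14)/(-55 + (½)*10*(1 - 4*10)) = (366 - 14)/(-55 + (½)*10*(1 - 40)) = 352/(-55 + (½)*10*(-39)) = 352/(-55 - 195) = 352/(-250) = 352*(-1/250) = -176/125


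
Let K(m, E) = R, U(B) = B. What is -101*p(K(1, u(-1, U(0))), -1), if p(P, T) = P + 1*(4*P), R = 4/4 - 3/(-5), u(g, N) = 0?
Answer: -808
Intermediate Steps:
R = 8/5 (R = 4*(¼) - 3*(-⅕) = 1 + ⅗ = 8/5 ≈ 1.6000)
K(m, E) = 8/5
p(P, T) = 5*P (p(P, T) = P + 4*P = 5*P)
-101*p(K(1, u(-1, U(0))), -1) = -505*8/5 = -101*8 = -808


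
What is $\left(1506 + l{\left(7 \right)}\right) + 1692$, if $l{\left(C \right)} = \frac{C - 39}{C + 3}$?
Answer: $\frac{15974}{5} \approx 3194.8$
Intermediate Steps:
$l{\left(C \right)} = \frac{-39 + C}{3 + C}$
$\left(1506 + l{\left(7 \right)}\right) + 1692 = \left(1506 + \frac{-39 + 7}{3 + 7}\right) + 1692 = \left(1506 + \frac{1}{10} \left(-32\right)\right) + 1692 = \left(1506 - \frac{16}{5}\right) + 1692 = \frac{7514}{5} + 1692 = \frac{15974}{5}$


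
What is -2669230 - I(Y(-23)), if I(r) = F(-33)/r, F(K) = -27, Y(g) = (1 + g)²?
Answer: -1291907293/484 ≈ -2.6692e+6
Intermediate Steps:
I(r) = -27/r
-2669230 - I(Y(-23)) = -2669230 - (-27)/((1 - 23)²) = -2669230 - (-27)/((-22)²) = -2669230 - (-27)/484 = -2669230 - 1*(-27/484) = -2669230 + 27/484 = -1291907293/484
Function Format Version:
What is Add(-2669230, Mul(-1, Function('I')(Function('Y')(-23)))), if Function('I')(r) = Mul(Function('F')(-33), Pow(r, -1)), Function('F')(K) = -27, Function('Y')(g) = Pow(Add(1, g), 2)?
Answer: Rational(-1291907293, 484) ≈ -2.6692e+6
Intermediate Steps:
Function('I')(r) = Mul(-27, Pow(r, -1))
Add(-2669230, Mul(-1, Function('I')(Function('Y')(-23)))) = Add(-2669230, Mul(-1, Mul(-27, Pow(Pow(Add(1, -23), 2), -1)))) = Add(-2669230, Mul(-1, Mul(-27, Pow(Pow(-22, 2), -1)))) = Add(-2669230, Mul(-1, Mul(-27, Pow(484, -1)))) = Add(-2669230, Mul(-1, Mul(-27, Rational(1, 484)))) = Add(-2669230, Mul(-1, Rational(-27, 484))) = Add(-2669230, Rational(27, 484)) = Rational(-1291907293, 484)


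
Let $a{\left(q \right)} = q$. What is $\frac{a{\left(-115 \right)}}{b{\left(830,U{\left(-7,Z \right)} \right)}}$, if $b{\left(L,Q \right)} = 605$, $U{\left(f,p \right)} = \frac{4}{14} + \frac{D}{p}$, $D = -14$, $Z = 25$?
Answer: $- \frac{23}{121} \approx -0.19008$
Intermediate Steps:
$U{\left(f,p \right)} = \frac{2}{7} - \frac{14}{p}$ ($U{\left(f,p \right)} = \frac{4}{14} - \frac{14}{p} = 4 \cdot \frac{1}{14} - \frac{14}{p} = \frac{2}{7} - \frac{14}{p}$)
$\frac{a{\left(-115 \right)}}{b{\left(830,U{\left(-7,Z \right)} \right)}} = - \frac{115}{605} = \left(-115\right) \frac{1}{605} = - \frac{23}{121}$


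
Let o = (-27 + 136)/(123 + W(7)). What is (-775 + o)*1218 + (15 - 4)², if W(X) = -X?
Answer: -1885369/2 ≈ -9.4268e+5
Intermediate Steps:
o = 109/116 (o = (-27 + 136)/(123 - 1*7) = 109/(123 - 7) = 109/116 ≈ 0.93966)
(-775 + o)*1218 + (15 - 4)² = (-775 + 109/116)*1218 + (15 - 4)² = -89791/116*1218 + 11² = -1885611/2 + 121 = -1885369/2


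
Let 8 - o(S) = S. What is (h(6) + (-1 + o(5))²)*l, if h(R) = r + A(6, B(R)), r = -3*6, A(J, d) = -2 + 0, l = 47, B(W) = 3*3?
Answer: -752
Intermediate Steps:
o(S) = 8 - S
B(W) = 9
A(J, d) = -2
r = -18
h(R) = -20 (h(R) = -18 - 2 = -20)
(h(6) + (-1 + o(5))²)*l = (-20 + (-1 + (8 - 1*5))²)*47 = (-20 + (-1 + (8 - 5))²)*47 = (-20 + (-1 + 3)²)*47 = (-20 + 2²)*47 = (-20 + 4)*47 = -16*47 = -752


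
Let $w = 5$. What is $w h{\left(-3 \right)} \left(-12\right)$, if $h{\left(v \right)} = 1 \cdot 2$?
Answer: $-120$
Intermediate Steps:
$h{\left(v \right)} = 2$
$w h{\left(-3 \right)} \left(-12\right) = 5 \cdot 2 \left(-12\right) = 10 \left(-12\right) = -120$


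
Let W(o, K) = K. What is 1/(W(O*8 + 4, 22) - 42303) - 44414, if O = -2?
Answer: -1877868335/42281 ≈ -44414.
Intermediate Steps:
1/(W(O*8 + 4, 22) - 42303) - 44414 = 1/(22 - 42303) - 44414 = 1/(-42281) - 44414 = -1/42281 - 44414 = -1877868335/42281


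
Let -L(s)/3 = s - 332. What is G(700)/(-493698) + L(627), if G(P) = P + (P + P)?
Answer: -72820805/82283 ≈ -885.00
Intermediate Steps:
G(P) = 3*P (G(P) = P + 2*P = 3*P)
L(s) = 996 - 3*s (L(s) = -3*(s - 332) = -3*(-332 + s) = 996 - 3*s)
G(700)/(-493698) + L(627) = (3*700)/(-493698) + (996 - 3*627) = 2100*(-1/493698) + (996 - 1881) = -350/82283 - 885 = -72820805/82283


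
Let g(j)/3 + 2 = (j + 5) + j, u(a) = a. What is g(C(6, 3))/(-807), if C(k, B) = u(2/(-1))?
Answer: 1/269 ≈ 0.0037175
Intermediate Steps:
C(k, B) = -2 (C(k, B) = 2/(-1) = 2*(-1) = -2)
g(j) = 9 + 6*j (g(j) = -6 + 3*((j + 5) + j) = -6 + 3*((5 + j) + j) = -6 + 3*(5 + 2*j) = -6 + (15 + 6*j) = 9 + 6*j)
g(C(6, 3))/(-807) = (9 + 6*(-2))/(-807) = (9 - 12)*(-1/807) = -3*(-1/807) = 1/269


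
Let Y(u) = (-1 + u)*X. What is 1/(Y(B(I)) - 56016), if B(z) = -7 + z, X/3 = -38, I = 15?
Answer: -1/56814 ≈ -1.7601e-5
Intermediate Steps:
X = -114 (X = 3*(-38) = -114)
Y(u) = 114 - 114*u (Y(u) = (-1 + u)*(-114) = 114 - 114*u)
1/(Y(B(I)) - 56016) = 1/((114 - 114*(-7 + 15)) - 56016) = 1/((114 - 114*8) - 56016) = 1/((114 - 912) - 56016) = 1/(-798 - 56016) = 1/(-56814) = -1/56814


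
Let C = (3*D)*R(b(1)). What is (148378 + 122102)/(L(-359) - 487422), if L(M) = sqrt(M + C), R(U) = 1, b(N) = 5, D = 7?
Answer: -5070688560/9137700247 - 135240*I*sqrt(2)/9137700247 ≈ -0.55492 - 2.0931e-5*I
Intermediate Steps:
C = 21 (C = (3*7)*1 = 21*1 = 21)
L(M) = sqrt(21 + M) (L(M) = sqrt(M + 21) = sqrt(21 + M))
(148378 + 122102)/(L(-359) - 487422) = (148378 + 122102)/(sqrt(21 - 359) - 487422) = 270480/(sqrt(-338) - 487422) = 270480/(13*I*sqrt(2) - 487422) = 270480/(-487422 + 13*I*sqrt(2))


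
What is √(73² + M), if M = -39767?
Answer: I*√34438 ≈ 185.57*I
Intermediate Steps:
√(73² + M) = √(73² - 39767) = √(5329 - 39767) = √(-34438) = I*√34438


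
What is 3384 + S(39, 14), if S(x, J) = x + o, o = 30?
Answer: 3453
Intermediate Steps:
S(x, J) = 30 + x (S(x, J) = x + 30 = 30 + x)
3384 + S(39, 14) = 3384 + (30 + 39) = 3384 + 69 = 3453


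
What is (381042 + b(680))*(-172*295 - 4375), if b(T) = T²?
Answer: -46486305830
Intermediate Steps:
(381042 + b(680))*(-172*295 - 4375) = (381042 + 680²)*(-172*295 - 4375) = (381042 + 462400)*(-50740 - 4375) = 843442*(-55115) = -46486305830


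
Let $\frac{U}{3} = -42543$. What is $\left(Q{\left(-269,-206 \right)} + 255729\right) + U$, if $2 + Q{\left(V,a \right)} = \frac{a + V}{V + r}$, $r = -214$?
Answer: $\frac{61871809}{483} \approx 1.281 \cdot 10^{5}$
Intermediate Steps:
$U = -127629$ ($U = 3 \left(-42543\right) = -127629$)
$Q{\left(V,a \right)} = -2 + \frac{V + a}{-214 + V}$ ($Q{\left(V,a \right)} = -2 + \frac{a + V}{V - 214} = -2 + \frac{V + a}{-214 + V}$)
$\left(Q{\left(-269,-206 \right)} + 255729\right) + U = \left(\frac{428 - 206 - -269}{-214 - 269} + 255729\right) - 127629 = \left(\frac{428 - 206 + 269}{-483} + 255729\right) - 127629 = \left(\left(- \frac{1}{483}\right) 491 + 255729\right) - 127629 = \left(- \frac{491}{483} + 255729\right) - 127629 = \frac{123516616}{483} - 127629 = \frac{61871809}{483}$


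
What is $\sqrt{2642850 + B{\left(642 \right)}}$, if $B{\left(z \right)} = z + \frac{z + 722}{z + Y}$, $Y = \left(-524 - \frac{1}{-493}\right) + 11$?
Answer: $\frac{\sqrt{2673047418282866}}{31799} \approx 1625.9$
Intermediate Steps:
$Y = - \frac{252908}{493}$ ($Y = \left(-524 - - \frac{1}{493}\right) + 11 = \left(-524 + \frac{1}{493}\right) + 11 = - \frac{258331}{493} + 11 = - \frac{252908}{493} \approx -513.0$)
$B{\left(z \right)} = z + \frac{722 + z}{- \frac{252908}{493} + z}$ ($B{\left(z \right)} = z + \frac{z + 722}{z - \frac{252908}{493}} = z + \frac{722 + z}{- \frac{252908}{493} + z}$)
$\sqrt{2642850 + B{\left(642 \right)}} = \sqrt{2642850 + \frac{355946 - 162050430 + 493 \cdot 642^{2}}{-252908 + 493 \cdot 642}} = \sqrt{2642850 + \frac{355946 - 162050430 + 493 \cdot 412164}{-252908 + 316506}} = \sqrt{2642850 + \frac{355946 - 162050430 + 203196852}{63598}} = \sqrt{2642850 + \frac{1}{63598} \cdot 41502368} = \sqrt{2642850 + \frac{20751184}{31799}} = \sqrt{\frac{84060738334}{31799}} = \frac{\sqrt{2673047418282866}}{31799}$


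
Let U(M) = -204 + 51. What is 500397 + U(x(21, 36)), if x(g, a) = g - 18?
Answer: 500244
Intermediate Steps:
x(g, a) = -18 + g
U(M) = -153
500397 + U(x(21, 36)) = 500397 - 153 = 500244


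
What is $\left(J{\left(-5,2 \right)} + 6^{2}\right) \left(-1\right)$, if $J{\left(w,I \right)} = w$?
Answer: $-31$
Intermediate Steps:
$\left(J{\left(-5,2 \right)} + 6^{2}\right) \left(-1\right) = \left(-5 + 6^{2}\right) \left(-1\right) = \left(-5 + 36\right) \left(-1\right) = 31 \left(-1\right) = -31$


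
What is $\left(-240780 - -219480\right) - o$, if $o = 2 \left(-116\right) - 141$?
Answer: $-20927$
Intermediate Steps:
$o = -373$ ($o = -232 - 141 = -373$)
$\left(-240780 - -219480\right) - o = \left(-240780 - -219480\right) - -373 = \left(-240780 + 219480\right) + 373 = -21300 + 373 = -20927$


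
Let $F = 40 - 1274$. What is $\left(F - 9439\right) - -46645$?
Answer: $35972$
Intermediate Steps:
$F = -1234$ ($F = 40 - 1274 = -1234$)
$\left(F - 9439\right) - -46645 = \left(-1234 - 9439\right) - -46645 = -10673 + 46645 = 35972$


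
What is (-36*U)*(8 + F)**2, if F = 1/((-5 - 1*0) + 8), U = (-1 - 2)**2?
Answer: -22500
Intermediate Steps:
U = 9 (U = (-3)**2 = 9)
F = 1/3 (F = 1/((-5 + 0) + 8) = 1/(-5 + 8) = 1/3 ≈ 0.33333)
(-36*U)*(8 + F)**2 = (-36*9)*(8 + 1/3)**2 = -324*(25/3)**2 = -324*625/9 = -22500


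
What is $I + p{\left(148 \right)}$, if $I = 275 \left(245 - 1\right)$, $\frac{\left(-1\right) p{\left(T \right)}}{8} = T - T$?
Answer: $67100$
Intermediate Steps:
$p{\left(T \right)} = 0$ ($p{\left(T \right)} = - 8 \left(T - T\right) = \left(-8\right) 0 = 0$)
$I = 67100$ ($I = 275 \left(245 + \left(-2 + 1\right)\right) = 275 \left(245 - 1\right) = 275 \cdot 244 = 67100$)
$I + p{\left(148 \right)} = 67100 + 0 = 67100$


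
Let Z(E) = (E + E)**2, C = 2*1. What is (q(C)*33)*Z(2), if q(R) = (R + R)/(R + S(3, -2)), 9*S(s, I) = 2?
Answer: 4752/5 ≈ 950.40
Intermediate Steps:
S(s, I) = 2/9 (S(s, I) = (1/9)*2 = 2/9)
C = 2
q(R) = 2*R/(2/9 + R) (q(R) = (R + R)/(R + 2/9) = (2*R)/(2/9 + R) = 2*R/(2/9 + R))
Z(E) = 4*E**2 (Z(E) = (2*E)**2 = 4*E**2)
(q(C)*33)*Z(2) = ((18*2/(2 + 9*2))*33)*(4*2**2) = ((18*2/(2 + 18))*33)*(4*4) = ((18*2/20)*33)*16 = ((18*2*(1/20))*33)*16 = ((9/5)*33)*16 = (297/5)*16 = 4752/5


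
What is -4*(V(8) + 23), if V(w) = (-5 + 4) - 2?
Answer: -80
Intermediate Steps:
V(w) = -3 (V(w) = -1 - 2 = -3)
-4*(V(8) + 23) = -4*(-3 + 23) = -4*20 = -80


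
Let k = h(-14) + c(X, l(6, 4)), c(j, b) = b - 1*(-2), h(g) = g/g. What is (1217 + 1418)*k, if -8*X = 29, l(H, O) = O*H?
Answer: 71145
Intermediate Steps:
l(H, O) = H*O
h(g) = 1
X = -29/8 (X = -1/8*29 = -29/8 ≈ -3.6250)
c(j, b) = 2 + b (c(j, b) = b + 2 = 2 + b)
k = 27 (k = 1 + (2 + 6*4) = 1 + (2 + 24) = 1 + 26 = 27)
(1217 + 1418)*k = (1217 + 1418)*27 = 2635*27 = 71145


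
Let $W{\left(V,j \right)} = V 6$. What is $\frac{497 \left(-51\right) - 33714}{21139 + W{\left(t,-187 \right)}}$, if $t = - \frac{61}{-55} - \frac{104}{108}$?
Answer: $- \frac{29235195}{10464239} \approx -2.7938$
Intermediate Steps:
$t = \frac{217}{1485}$ ($t = \left(-61\right) \left(- \frac{1}{55}\right) - \frac{26}{27} = \frac{61}{55} - \frac{26}{27} = \frac{217}{1485} \approx 0.14613$)
$W{\left(V,j \right)} = 6 V$
$\frac{497 \left(-51\right) - 33714}{21139 + W{\left(t,-187 \right)}} = \frac{497 \left(-51\right) - 33714}{21139 + 6 \cdot \frac{217}{1485}} = \frac{-25347 - 33714}{21139 + \frac{434}{495}} = - \frac{59061}{\frac{10464239}{495}} = \left(-59061\right) \frac{495}{10464239} = - \frac{29235195}{10464239}$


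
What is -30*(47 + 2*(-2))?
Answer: -1290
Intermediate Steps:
-30*(47 + 2*(-2)) = -30*(47 - 4) = -30*43 = -1290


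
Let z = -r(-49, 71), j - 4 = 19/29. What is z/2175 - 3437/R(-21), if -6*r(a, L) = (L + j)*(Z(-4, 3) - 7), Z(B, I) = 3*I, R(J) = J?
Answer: 30972019/189225 ≈ 163.68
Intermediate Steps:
j = 135/29 (j = 4 + 19/29 = 135/29 ≈ 4.6552)
r(a, L) = -45/29 - L/3 (r(a, L) = -(L + 135/29)*(3*3 - 7)/6 = -(135/29 + L)*(9 - 7)/6 = -(135/29 + L)*2/6 = -(270/29 + 2*L)/6 = -45/29 - L/3)
z = 2194/87 (z = -(-45/29 - 1/3*71) = -(-45/29 - 71/3) = -1*(-2194/87) = 2194/87 ≈ 25.218)
z/2175 - 3437/R(-21) = (2194/87)/2175 - 3437/(-21) = (2194/87)*(1/2175) - 3437*(-1/21) = 2194/189225 + 491/3 = 30972019/189225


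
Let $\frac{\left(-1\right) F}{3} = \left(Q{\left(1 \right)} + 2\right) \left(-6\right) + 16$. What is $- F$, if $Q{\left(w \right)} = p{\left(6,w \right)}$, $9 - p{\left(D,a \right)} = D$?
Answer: $-42$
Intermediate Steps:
$p{\left(D,a \right)} = 9 - D$
$Q{\left(w \right)} = 3$ ($Q{\left(w \right)} = 9 - 6 = 3$)
$F = 42$ ($F = - 3 \left(\left(3 + 2\right) \left(-6\right) + 16\right) = - 3 \left(5 \left(-6\right) + 16\right) = - 3 \left(-30 + 16\right) = \left(-3\right) \left(-14\right) = 42$)
$- F = \left(-1\right) 42 = -42$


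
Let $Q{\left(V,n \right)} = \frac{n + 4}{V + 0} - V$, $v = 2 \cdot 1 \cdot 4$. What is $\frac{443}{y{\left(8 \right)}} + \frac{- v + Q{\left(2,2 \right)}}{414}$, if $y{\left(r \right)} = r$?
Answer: $\frac{91673}{1656} \approx 55.358$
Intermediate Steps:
$v = 8$ ($v = 2 \cdot 4 = 8$)
$Q{\left(V,n \right)} = - V + \frac{4 + n}{V}$ ($Q{\left(V,n \right)} = \frac{4 + n}{V} - V = - V + \frac{4 + n}{V}$)
$\frac{443}{y{\left(8 \right)}} + \frac{- v + Q{\left(2,2 \right)}}{414} = \frac{443}{8} + \frac{\left(-1\right) 8 + \frac{4 + 2 - 2^{2}}{2}}{414} = 443 \cdot \frac{1}{8} + \left(-8 + \frac{4 + 2 - 4}{2}\right) \frac{1}{414} = \frac{443}{8} + \left(-8 + \frac{4 + 2 - 4}{2}\right) \frac{1}{414} = \frac{443}{8} + \left(-8 + \frac{1}{2} \cdot 2\right) \frac{1}{414} = \frac{443}{8} + \left(-8 + 1\right) \frac{1}{414} = \frac{443}{8} - \frac{7}{414} = \frac{91673}{1656}$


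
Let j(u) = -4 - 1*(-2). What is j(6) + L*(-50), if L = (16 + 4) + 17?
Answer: -1852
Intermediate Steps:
j(u) = -2 (j(u) = -4 + 2 = -2)
L = 37 (L = 20 + 17 = 37)
j(6) + L*(-50) = -2 + 37*(-50) = -2 - 1850 = -1852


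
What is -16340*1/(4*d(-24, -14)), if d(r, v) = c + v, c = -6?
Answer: 817/4 ≈ 204.25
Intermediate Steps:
d(r, v) = -6 + v
-16340*1/(4*d(-24, -14)) = -16340*1/(4*(-6 - 14)) = -16340/((-20*4)) = -16340/(-80) = -16340*(-1/80) = 817/4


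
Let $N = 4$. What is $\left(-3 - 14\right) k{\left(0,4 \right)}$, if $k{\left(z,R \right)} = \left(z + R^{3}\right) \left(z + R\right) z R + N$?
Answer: $-68$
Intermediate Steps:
$k{\left(z,R \right)} = 4 + R z \left(R + z\right) \left(z + R^{3}\right)$ ($k{\left(z,R \right)} = \left(z + R^{3}\right) \left(z + R\right) z R + 4 = \left(z + R^{3}\right) \left(R + z\right) z R + 4 = \left(R + z\right) \left(z + R^{3}\right) z R + 4 = z \left(R + z\right) \left(z + R^{3}\right) R + 4 = R z \left(R + z\right) \left(z + R^{3}\right) + 4 = 4 + R z \left(R + z\right) \left(z + R^{3}\right)$)
$\left(-3 - 14\right) k{\left(0,4 \right)} = \left(-3 - 14\right) \left(4 + 4 \cdot 0^{3} + 0 \cdot 4^{5} + 4^{2} \cdot 0^{2} + 4^{4} \cdot 0^{2}\right) = - 17 \left(4 + 4 \cdot 0 + 0 \cdot 1024 + 16 \cdot 0 + 256 \cdot 0\right) = - 17 \left(4 + 0 + 0 + 0 + 0\right) = \left(-17\right) 4 = -68$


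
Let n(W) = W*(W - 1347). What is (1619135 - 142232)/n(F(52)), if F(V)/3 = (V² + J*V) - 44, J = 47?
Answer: 492301/71277360 ≈ 0.0069068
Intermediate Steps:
F(V) = -132 + 3*V² + 141*V (F(V) = 3*((V² + 47*V) - 44) = 3*(-44 + V² + 47*V) = -132 + 3*V² + 141*V)
n(W) = W*(-1347 + W)
(1619135 - 142232)/n(F(52)) = (1619135 - 142232)/(((-132 + 3*52² + 141*52)*(-1347 + (-132 + 3*52² + 141*52)))) = 1476903/(((-132 + 3*2704 + 7332)*(-1347 + (-132 + 3*2704 + 7332)))) = 1476903/(((-132 + 8112 + 7332)*(-1347 + (-132 + 8112 + 7332)))) = 1476903/((15312*(-1347 + 15312))) = 1476903/((15312*13965)) = 1476903/213832080 = 1476903*(1/213832080) = 492301/71277360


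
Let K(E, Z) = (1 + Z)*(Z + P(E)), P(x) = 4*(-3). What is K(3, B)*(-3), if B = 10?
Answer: 66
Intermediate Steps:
P(x) = -12
K(E, Z) = (1 + Z)*(-12 + Z) (K(E, Z) = (1 + Z)*(Z - 12) = (1 + Z)*(-12 + Z))
K(3, B)*(-3) = (-12 + 10² - 11*10)*(-3) = (-12 + 100 - 110)*(-3) = -22*(-3) = 66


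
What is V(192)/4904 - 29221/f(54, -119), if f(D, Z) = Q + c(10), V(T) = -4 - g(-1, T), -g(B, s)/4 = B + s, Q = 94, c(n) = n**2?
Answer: -17894043/118922 ≈ -150.47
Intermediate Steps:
g(B, s) = -4*B - 4*s (g(B, s) = -4*(B + s) = -4*B - 4*s)
V(T) = -8 + 4*T (V(T) = -4 - (-4*(-1) - 4*T) = -4 - (4 - 4*T) = -4 + (-4 + 4*T) = -8 + 4*T)
f(D, Z) = 194 (f(D, Z) = 94 + 10**2 = 94 + 100 = 194)
V(192)/4904 - 29221/f(54, -119) = (-8 + 4*192)/4904 - 29221/194 = (-8 + 768)*(1/4904) - 29221*1/194 = 760*(1/4904) - 29221/194 = 95/613 - 29221/194 = -17894043/118922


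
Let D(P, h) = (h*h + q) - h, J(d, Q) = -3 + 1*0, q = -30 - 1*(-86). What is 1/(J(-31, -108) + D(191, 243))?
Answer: 1/58859 ≈ 1.6990e-5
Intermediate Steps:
q = 56 (q = -30 + 86 = 56)
J(d, Q) = -3 (J(d, Q) = -3 + 0 = -3)
D(P, h) = 56 + h² - h (D(P, h) = (h*h + 56) - h = (h² + 56) - h = (56 + h²) - h = 56 + h² - h)
1/(J(-31, -108) + D(191, 243)) = 1/(-3 + (56 + 243² - 1*243)) = 1/(-3 + (56 + 59049 - 243)) = 1/(-3 + 58862) = 1/58859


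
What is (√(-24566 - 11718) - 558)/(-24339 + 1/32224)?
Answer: 17980992/784299935 - 64448*I*√9071/784299935 ≈ 0.022926 - 0.0078263*I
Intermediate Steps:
(√(-24566 - 11718) - 558)/(-24339 + 1/32224) = (√(-36284) - 558)/(-24339 + 1/32224) = (2*I*√9071 - 558)/(-784299935/32224) = (-558 + 2*I*√9071)*(-32224/784299935) = 17980992/784299935 - 64448*I*√9071/784299935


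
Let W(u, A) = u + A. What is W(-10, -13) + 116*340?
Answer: 39417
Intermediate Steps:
W(u, A) = A + u
W(-10, -13) + 116*340 = (-13 - 10) + 116*340 = -23 + 39440 = 39417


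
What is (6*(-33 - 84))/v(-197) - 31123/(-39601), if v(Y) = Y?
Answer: 33931133/7801397 ≈ 4.3494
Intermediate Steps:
(6*(-33 - 84))/v(-197) - 31123/(-39601) = (6*(-33 - 84))/(-197) - 31123/(-39601) = (6*(-117))*(-1/197) - 31123*(-1/39601) = -702*(-1/197) + 31123/39601 = 702/197 + 31123/39601 = 33931133/7801397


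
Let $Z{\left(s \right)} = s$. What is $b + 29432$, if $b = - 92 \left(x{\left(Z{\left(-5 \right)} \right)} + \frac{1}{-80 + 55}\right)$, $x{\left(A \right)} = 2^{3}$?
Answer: $\frac{717492}{25} \approx 28700.0$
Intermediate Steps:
$x{\left(A \right)} = 8$
$b = - \frac{18308}{25}$ ($b = - 92 \left(8 + \frac{1}{-80 + 55}\right) = - 92 \left(8 + \frac{1}{-25}\right) = - 92 \left(8 - \frac{1}{25}\right) = \left(-92\right) \frac{199}{25} = - \frac{18308}{25} \approx -732.32$)
$b + 29432 = - \frac{18308}{25} + 29432 = \frac{717492}{25}$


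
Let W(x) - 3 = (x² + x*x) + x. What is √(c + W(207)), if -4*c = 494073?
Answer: I*√150441/2 ≈ 193.93*I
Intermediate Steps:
W(x) = 3 + x + 2*x² (W(x) = 3 + ((x² + x*x) + x) = 3 + ((x² + x²) + x) = 3 + (2*x² + x) = 3 + (x + 2*x²) = 3 + x + 2*x²)
c = -494073/4 (c = -¼*494073 = -494073/4 ≈ -1.2352e+5)
√(c + W(207)) = √(-494073/4 + (3 + 207 + 2*207²)) = √(-494073/4 + (3 + 207 + 2*42849)) = √(-494073/4 + (3 + 207 + 85698)) = √(-494073/4 + 85908) = √(-150441/4) = I*√150441/2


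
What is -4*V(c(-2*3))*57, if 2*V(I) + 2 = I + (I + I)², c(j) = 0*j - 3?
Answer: -3534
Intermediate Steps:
c(j) = -3 (c(j) = 0 - 3 = -3)
V(I) = -1 + I/2 + 2*I² (V(I) = -1 + (I + (I + I)²)/2 = -1 + (I + (2*I)²)/2 = -1 + (I + 4*I²)/2 = -1 + (I/2 + 2*I²) = -1 + I/2 + 2*I²)
-4*V(c(-2*3))*57 = -4*(-1 + (½)*(-3) + 2*(-3)²)*57 = -4*(-1 - 3/2 + 2*9)*57 = -4*(-1 - 3/2 + 18)*57 = -4*31/2*57 = -62*57 = -3534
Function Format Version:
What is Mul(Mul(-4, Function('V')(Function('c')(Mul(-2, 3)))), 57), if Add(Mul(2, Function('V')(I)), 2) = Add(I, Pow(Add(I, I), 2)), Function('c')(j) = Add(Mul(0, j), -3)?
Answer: -3534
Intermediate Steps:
Function('c')(j) = -3 (Function('c')(j) = Add(0, -3) = -3)
Function('V')(I) = Add(-1, Mul(Rational(1, 2), I), Mul(2, Pow(I, 2))) (Function('V')(I) = Add(-1, Mul(Rational(1, 2), Add(I, Pow(Add(I, I), 2)))) = Add(-1, Mul(Rational(1, 2), Add(I, Pow(Mul(2, I), 2)))) = Add(-1, Mul(Rational(1, 2), Add(I, Mul(4, Pow(I, 2))))) = Add(-1, Add(Mul(Rational(1, 2), I), Mul(2, Pow(I, 2)))) = Add(-1, Mul(Rational(1, 2), I), Mul(2, Pow(I, 2))))
Mul(Mul(-4, Function('V')(Function('c')(Mul(-2, 3)))), 57) = Mul(Mul(-4, Add(-1, Mul(Rational(1, 2), -3), Mul(2, Pow(-3, 2)))), 57) = Mul(Mul(-4, Add(-1, Rational(-3, 2), Mul(2, 9))), 57) = Mul(Mul(-4, Add(-1, Rational(-3, 2), 18)), 57) = Mul(Mul(-4, Rational(31, 2)), 57) = Mul(-62, 57) = -3534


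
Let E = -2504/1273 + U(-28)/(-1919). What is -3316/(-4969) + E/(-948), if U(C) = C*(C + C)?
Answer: 1780511718/2656392617 ≈ 0.67027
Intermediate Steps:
U(C) = 2*C**2 (U(C) = C*(2*C) = 2*C**2)
E = -18840/6767 (E = -2504/1273 + (2*(-28)**2)/(-1919) = -2504*1/1273 + (2*784)*(-1/1919) = -2504/1273 + 1568*(-1/1919) = -2504/1273 - 1568/1919 = -18840/6767 ≈ -2.7841)
-3316/(-4969) + E/(-948) = -3316/(-4969) - 18840/6767/(-948) = -3316*(-1/4969) - 18840/6767*(-1/948) = 3316/4969 + 1570/534593 = 1780511718/2656392617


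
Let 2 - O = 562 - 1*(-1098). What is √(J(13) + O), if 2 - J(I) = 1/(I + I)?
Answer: I*√1119482/26 ≈ 40.694*I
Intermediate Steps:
J(I) = 2 - 1/(2*I) (J(I) = 2 - 1/(I + I) = 2 - 1/(2*I))
O = -1658 (O = 2 - (562 - 1*(-1098)) = 2 - (562 + 1098) = 2 - 1*1660 = 2 - 1660 = -1658)
√(J(13) + O) = √((2 - ½/13) - 1658) = √((2 - ½*1/13) - 1658) = √((2 - 1/26) - 1658) = √(51/26 - 1658) = √(-43057/26) = I*√1119482/26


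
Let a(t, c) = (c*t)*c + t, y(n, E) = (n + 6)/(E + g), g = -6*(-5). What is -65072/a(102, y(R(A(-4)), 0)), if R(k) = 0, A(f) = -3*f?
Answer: -406700/663 ≈ -613.42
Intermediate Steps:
g = 30
y(n, E) = (6 + n)/(30 + E) (y(n, E) = (n + 6)/(E + 30) = (6 + n)/(30 + E))
a(t, c) = t + t*c² (a(t, c) = t*c² + t = t + t*c²)
-65072/a(102, y(R(A(-4)), 0)) = -65072*1/(102*(1 + ((6 + 0)/(30 + 0))²)) = -65072*1/(102*(1 + (6/30)²)) = -65072*1/(102*(1 + ((1/30)*6)²)) = -65072*1/(102*(1 + (⅕)²)) = -65072*1/(102*(1 + 1/25)) = -65072/(102*(26/25)) = -65072/2652/25 = -65072*25/2652 = -406700/663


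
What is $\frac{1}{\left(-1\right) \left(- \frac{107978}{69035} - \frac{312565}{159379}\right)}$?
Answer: $\frac{1000248115}{3526122767} \approx 0.28367$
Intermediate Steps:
$\frac{1}{\left(-1\right) \left(- \frac{107978}{69035} - \frac{312565}{159379}\right)} = \frac{1}{\left(-1\right) \left(\left(-107978\right) \frac{1}{69035} - \frac{28415}{14489}\right)} = \frac{1}{\left(-1\right) \left(- \frac{107978}{69035} - \frac{28415}{14489}\right)} = \frac{1}{\left(-1\right) \left(- \frac{3526122767}{1000248115}\right)} = \frac{1}{\frac{3526122767}{1000248115}} = \frac{1000248115}{3526122767}$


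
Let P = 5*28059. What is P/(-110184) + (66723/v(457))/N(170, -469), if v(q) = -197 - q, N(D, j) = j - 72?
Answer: -2349251561/2165813432 ≈ -1.0847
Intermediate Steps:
N(D, j) = -72 + j
P = 140295
P/(-110184) + (66723/v(457))/N(170, -469) = 140295/(-110184) + (66723/(-197 - 1*457))/(-72 - 469) = 140295*(-1/110184) + (66723/(-197 - 457))/(-541) = -46765/36728 + (66723/(-654))*(-1/541) = -46765/36728 + (66723*(-1/654))*(-1/541) = -46765/36728 - 22241/218*(-1/541) = -46765/36728 + 22241/117938 = -2349251561/2165813432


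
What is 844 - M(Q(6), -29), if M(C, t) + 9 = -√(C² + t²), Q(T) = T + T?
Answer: 853 + √985 ≈ 884.38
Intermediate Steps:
Q(T) = 2*T
M(C, t) = -9 - √(C² + t²)
844 - M(Q(6), -29) = 844 - (-9 - √((2*6)² + (-29)²)) = 844 - (-9 - √(12² + 841)) = 844 - (-9 - √(144 + 841)) = 844 - (-9 - √985) = 844 + (9 + √985) = 853 + √985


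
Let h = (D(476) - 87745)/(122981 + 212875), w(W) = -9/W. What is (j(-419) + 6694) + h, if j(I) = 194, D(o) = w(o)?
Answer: 1101125270299/159867456 ≈ 6887.7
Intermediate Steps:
D(o) = -9/o
h = -41766629/159867456 (h = (-9/476 - 87745)/(122981 + 212875) = (-9*1/476 - 87745)/335856 = (-9/476 - 87745)*(1/335856) = -41766629/476*1/335856 = -41766629/159867456 ≈ -0.26126)
(j(-419) + 6694) + h = (194 + 6694) - 41766629/159867456 = 6888 - 41766629/159867456 = 1101125270299/159867456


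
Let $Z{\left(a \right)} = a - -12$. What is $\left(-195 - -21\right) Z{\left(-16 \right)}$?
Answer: $696$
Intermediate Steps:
$Z{\left(a \right)} = 12 + a$ ($Z{\left(a \right)} = a + 12 = 12 + a$)
$\left(-195 - -21\right) Z{\left(-16 \right)} = \left(-195 - -21\right) \left(12 - 16\right) = \left(-195 + 21\right) \left(-4\right) = \left(-174\right) \left(-4\right) = 696$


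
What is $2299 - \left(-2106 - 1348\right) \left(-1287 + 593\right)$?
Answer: $-2394777$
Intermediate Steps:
$2299 - \left(-2106 - 1348\right) \left(-1287 + 593\right) = 2299 - \left(-3454\right) \left(-694\right) = 2299 - 2397076 = -2394777$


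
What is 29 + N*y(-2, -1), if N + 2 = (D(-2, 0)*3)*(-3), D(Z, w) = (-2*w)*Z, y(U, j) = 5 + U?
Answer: 23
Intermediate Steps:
D(Z, w) = -2*Z*w
N = -2 (N = -2 + (-2*(-2)*0*3)*(-3) = -2 + (0*3)*(-3) = -2 + 0*(-3) = -2 + 0 = -2)
29 + N*y(-2, -1) = 29 - 2*(5 - 2) = 29 - 2*3 = 29 - 6 = 23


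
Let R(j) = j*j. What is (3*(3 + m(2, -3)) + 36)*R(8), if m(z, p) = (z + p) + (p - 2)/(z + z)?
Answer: 2448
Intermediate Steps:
R(j) = j²
m(z, p) = p + z + (-2 + p)/(2*z) (m(z, p) = (p + z) + (-2 + p)/((2*z)) = (p + z) + (-2 + p)*(1/(2*z)) = (p + z) + (-2 + p)/(2*z) = p + z + (-2 + p)/(2*z))
(3*(3 + m(2, -3)) + 36)*R(8) = (3*(3 + (-1 + (½)*(-3) + 2*(-3 + 2))/2) + 36)*8² = (3*(3 + (-1 - 3/2 + 2*(-1))/2) + 36)*64 = (3*(3 + (-1 - 3/2 - 2)/2) + 36)*64 = (3*(3 + (½)*(-9/2)) + 36)*64 = (3*(3 - 9/4) + 36)*64 = (3*(¾) + 36)*64 = (9/4 + 36)*64 = (153/4)*64 = 2448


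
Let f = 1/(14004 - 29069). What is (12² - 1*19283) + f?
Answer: -288329036/15065 ≈ -19139.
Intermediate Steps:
f = -1/15065 (f = 1/(-15065) = -1/15065 ≈ -6.6379e-5)
(12² - 1*19283) + f = (12² - 1*19283) - 1/15065 = (144 - 19283) - 1/15065 = -19139 - 1/15065 = -288329036/15065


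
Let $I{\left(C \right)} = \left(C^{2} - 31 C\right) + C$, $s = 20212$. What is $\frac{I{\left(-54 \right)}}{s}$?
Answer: $\frac{1134}{5053} \approx 0.22442$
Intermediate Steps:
$I{\left(C \right)} = C^{2} - 30 C$
$\frac{I{\left(-54 \right)}}{s} = \frac{\left(-54\right) \left(-30 - 54\right)}{20212} = \left(-54\right) \left(-84\right) \frac{1}{20212} = 4536 \cdot \frac{1}{20212} = \frac{1134}{5053}$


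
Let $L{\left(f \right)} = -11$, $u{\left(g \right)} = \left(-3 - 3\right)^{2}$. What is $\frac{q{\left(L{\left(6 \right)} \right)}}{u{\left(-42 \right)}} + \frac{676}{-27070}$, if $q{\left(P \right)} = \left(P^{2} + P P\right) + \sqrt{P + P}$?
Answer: $\frac{1631651}{243630} + \frac{i \sqrt{22}}{36} \approx 6.6973 + 0.13029 i$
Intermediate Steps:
$u{\left(g \right)} = 36$ ($u{\left(g \right)} = \left(-6\right)^{2} = 36$)
$q{\left(P \right)} = 2 P^{2} + \sqrt{2} \sqrt{P}$ ($q{\left(P \right)} = \left(P^{2} + P^{2}\right) + \sqrt{2 P} = 2 P^{2} + \sqrt{2} \sqrt{P}$)
$\frac{q{\left(L{\left(6 \right)} \right)}}{u{\left(-42 \right)}} + \frac{676}{-27070} = \frac{2 \left(-11\right)^{2} + \sqrt{2} \sqrt{-11}}{36} + \frac{676}{-27070} = \left(2 \cdot 121 + \sqrt{2} i \sqrt{11}\right) \frac{1}{36} + 676 \left(- \frac{1}{27070}\right) = \left(242 + i \sqrt{22}\right) \frac{1}{36} - \frac{338}{13535} = \left(\frac{121}{18} + \frac{i \sqrt{22}}{36}\right) - \frac{338}{13535} = \frac{1631651}{243630} + \frac{i \sqrt{22}}{36}$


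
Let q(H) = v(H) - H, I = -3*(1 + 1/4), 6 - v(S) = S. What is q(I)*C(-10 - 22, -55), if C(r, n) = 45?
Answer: 1215/2 ≈ 607.50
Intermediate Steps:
v(S) = 6 - S
I = -15/4 (I = -3*(1 + ¼) = -3*5/4 = -15/4 ≈ -3.7500)
q(H) = 6 - 2*H (q(H) = (6 - H) - H = 6 - 2*H)
q(I)*C(-10 - 22, -55) = (6 - 2*(-15/4))*45 = (6 + 15/2)*45 = (27/2)*45 = 1215/2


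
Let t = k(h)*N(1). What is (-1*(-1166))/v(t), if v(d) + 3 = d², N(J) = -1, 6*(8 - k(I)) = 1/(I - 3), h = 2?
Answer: 41976/2293 ≈ 18.306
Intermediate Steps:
k(I) = 8 - 1/(6*(-3 + I)) (k(I) = 8 - 1/(6*(I - 3)) = 8 - 1/(6*(-3 + I)))
t = -49/6 (t = ((-145 + 48*2)/(6*(-3 + 2)))*(-1) = ((⅙)*(-145 + 96)/(-1))*(-1) = ((⅙)*(-1)*(-49))*(-1) = (49/6)*(-1) = -49/6 ≈ -8.1667)
v(d) = -3 + d²
(-1*(-1166))/v(t) = (-1*(-1166))/(-3 + (-49/6)²) = 1166/(-3 + 2401/36) = 1166/(2293/36) = 1166*(36/2293) = 41976/2293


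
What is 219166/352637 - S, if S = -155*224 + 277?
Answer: 12146095357/352637 ≈ 34444.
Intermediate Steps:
S = -34443 (S = -34720 + 277 = -34443)
219166/352637 - S = 219166/352637 - 1*(-34443) = 219166*(1/352637) + 34443 = 219166/352637 + 34443 = 12146095357/352637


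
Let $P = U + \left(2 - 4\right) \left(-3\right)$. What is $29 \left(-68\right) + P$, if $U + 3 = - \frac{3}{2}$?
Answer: $- \frac{3941}{2} \approx -1970.5$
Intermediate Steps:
$U = - \frac{9}{2}$ ($U = -3 - \frac{3}{2} = - \frac{9}{2} \approx -4.5$)
$P = \frac{3}{2}$ ($P = - \frac{9}{2} + \left(2 - 4\right) \left(-3\right) = - \frac{9}{2} - -6 = - \frac{9}{2} + 6 = \frac{3}{2} \approx 1.5$)
$29 \left(-68\right) + P = 29 \left(-68\right) + \frac{3}{2} = -1972 + \frac{3}{2} = - \frac{3941}{2}$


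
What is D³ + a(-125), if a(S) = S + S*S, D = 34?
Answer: 54804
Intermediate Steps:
a(S) = S + S²
D³ + a(-125) = 34³ - 125*(1 - 125) = 39304 - 125*(-124) = 39304 + 15500 = 54804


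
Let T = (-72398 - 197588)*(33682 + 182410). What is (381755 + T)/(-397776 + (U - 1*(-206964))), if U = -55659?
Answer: 19447144319/82157 ≈ 2.3671e+5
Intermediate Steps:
T = -58341814712 (T = -269986*216092 = -58341814712)
(381755 + T)/(-397776 + (U - 1*(-206964))) = (381755 - 58341814712)/(-397776 + (-55659 - 1*(-206964))) = -58341432957/(-397776 + (-55659 + 206964)) = -58341432957/(-397776 + 151305) = -58341432957/(-246471) = -58341432957*(-1/246471) = 19447144319/82157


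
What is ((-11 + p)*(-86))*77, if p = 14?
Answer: -19866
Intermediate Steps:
((-11 + p)*(-86))*77 = ((-11 + 14)*(-86))*77 = (3*(-86))*77 = -258*77 = -19866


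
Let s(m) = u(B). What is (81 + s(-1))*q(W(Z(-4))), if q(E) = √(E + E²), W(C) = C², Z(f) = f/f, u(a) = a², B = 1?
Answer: 82*√2 ≈ 115.97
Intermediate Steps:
s(m) = 1 (s(m) = 1² = 1)
Z(f) = 1
(81 + s(-1))*q(W(Z(-4))) = (81 + 1)*√(1²*(1 + 1²)) = 82*√(1*(1 + 1)) = 82*√(1*2) = 82*√2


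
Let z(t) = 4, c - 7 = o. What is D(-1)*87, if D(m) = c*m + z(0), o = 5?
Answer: -696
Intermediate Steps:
c = 12 (c = 7 + 5 = 12)
D(m) = 4 + 12*m (D(m) = 12*m + 4 = 4 + 12*m)
D(-1)*87 = (4 + 12*(-1))*87 = (4 - 12)*87 = -8*87 = -696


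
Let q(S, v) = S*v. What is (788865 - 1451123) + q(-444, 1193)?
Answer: -1191950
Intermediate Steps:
(788865 - 1451123) + q(-444, 1193) = (788865 - 1451123) - 444*1193 = -662258 - 529692 = -1191950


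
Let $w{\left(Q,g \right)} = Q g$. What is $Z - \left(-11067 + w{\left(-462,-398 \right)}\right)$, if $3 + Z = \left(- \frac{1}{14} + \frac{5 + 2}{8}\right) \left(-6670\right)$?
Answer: $- \frac{4988811}{28} \approx -1.7817 \cdot 10^{5}$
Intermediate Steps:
$Z = - \frac{150159}{28}$ ($Z = -3 + \left(- \frac{1}{14} + \frac{5 + 2}{8}\right) \left(-6670\right) = -3 + \left(\left(-1\right) \frac{1}{14} + 7 \cdot \frac{1}{8}\right) \left(-6670\right) = -3 + \left(- \frac{1}{14} + \frac{7}{8}\right) \left(-6670\right) = -3 + \frac{45}{56} \left(-6670\right) = -3 - \frac{150075}{28} = - \frac{150159}{28} \approx -5362.8$)
$Z - \left(-11067 + w{\left(-462,-398 \right)}\right) = - \frac{150159}{28} + \left(11067 - \left(-462\right) \left(-398\right)\right) = - \frac{150159}{28} + \left(11067 - 183876\right) = - \frac{150159}{28} - 172809 = - \frac{4988811}{28}$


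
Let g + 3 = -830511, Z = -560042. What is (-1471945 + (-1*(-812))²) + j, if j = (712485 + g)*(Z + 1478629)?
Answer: -108420717624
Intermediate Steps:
g = -830514 (g = -3 - 830511 = -830514)
j = -108419905023 (j = (712485 - 830514)*(-560042 + 1478629) = -118029*918587 = -108419905023)
(-1471945 + (-1*(-812))²) + j = (-1471945 + (-1*(-812))²) - 108419905023 = (-1471945 + 812²) - 108419905023 = (-1471945 + 659344) - 108419905023 = -812601 - 108419905023 = -108420717624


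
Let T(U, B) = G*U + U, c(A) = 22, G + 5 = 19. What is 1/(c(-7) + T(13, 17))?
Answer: 1/217 ≈ 0.0046083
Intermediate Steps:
G = 14 (G = -5 + 19 = 14)
T(U, B) = 15*U (T(U, B) = 14*U + U = 15*U)
1/(c(-7) + T(13, 17)) = 1/(22 + 15*13) = 1/(22 + 195) = 1/217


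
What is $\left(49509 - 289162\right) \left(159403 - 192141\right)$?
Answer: $7845759914$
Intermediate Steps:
$\left(49509 - 289162\right) \left(159403 - 192141\right) = \left(-239653\right) \left(-32738\right) = 7845759914$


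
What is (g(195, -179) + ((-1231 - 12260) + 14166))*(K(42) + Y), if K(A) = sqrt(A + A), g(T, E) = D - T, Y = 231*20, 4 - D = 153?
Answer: 1529220 + 662*sqrt(21) ≈ 1.5323e+6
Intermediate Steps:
D = -149 (D = 4 - 1*153 = 4 - 153 = -149)
Y = 4620
g(T, E) = -149 - T
K(A) = sqrt(2)*sqrt(A) (K(A) = sqrt(2*A) = sqrt(2)*sqrt(A))
(g(195, -179) + ((-1231 - 12260) + 14166))*(K(42) + Y) = ((-149 - 1*195) + ((-1231 - 12260) + 14166))*(sqrt(2)*sqrt(42) + 4620) = ((-149 - 195) + (-13491 + 14166))*(2*sqrt(21) + 4620) = (-344 + 675)*(4620 + 2*sqrt(21)) = 331*(4620 + 2*sqrt(21)) = 1529220 + 662*sqrt(21)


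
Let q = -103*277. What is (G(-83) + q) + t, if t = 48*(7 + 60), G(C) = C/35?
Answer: -886108/35 ≈ -25317.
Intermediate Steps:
G(C) = C/35 (G(C) = C*(1/35) = C/35)
t = 3216 (t = 48*67 = 3216)
q = -28531
(G(-83) + q) + t = ((1/35)*(-83) - 28531) + 3216 = (-83/35 - 28531) + 3216 = -998668/35 + 3216 = -886108/35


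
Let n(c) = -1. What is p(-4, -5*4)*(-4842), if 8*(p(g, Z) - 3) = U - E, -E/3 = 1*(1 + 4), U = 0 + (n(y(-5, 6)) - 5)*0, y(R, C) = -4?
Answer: -94419/4 ≈ -23605.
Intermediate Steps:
U = 0 (U = 0 + (-1 - 5)*0 = 0 - 6*0 = 0 + 0 = 0)
E = -15 (E = -3*(1 + 4) = -3*5 = -15)
p(g, Z) = 39/8 (p(g, Z) = 3 + (0 - 1*(-15))/8 = 3 + (0 + 15)/8 = 3 + (⅛)*15 = 3 + 15/8 = 39/8)
p(-4, -5*4)*(-4842) = (39/8)*(-4842) = -94419/4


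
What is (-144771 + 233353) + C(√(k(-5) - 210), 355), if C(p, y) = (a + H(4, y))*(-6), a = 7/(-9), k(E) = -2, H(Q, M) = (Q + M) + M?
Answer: 252908/3 ≈ 84303.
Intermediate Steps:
H(Q, M) = Q + 2*M (H(Q, M) = (M + Q) + M = Q + 2*M)
a = -7/9 (a = 7*(-⅑) = -7/9 ≈ -0.77778)
C(p, y) = -58/3 - 12*y (C(p, y) = (-7/9 + (4 + 2*y))*(-6) = (29/9 + 2*y)*(-6) = -58/3 - 12*y)
(-144771 + 233353) + C(√(k(-5) - 210), 355) = (-144771 + 233353) + (-58/3 - 12*355) = 88582 + (-58/3 - 4260) = 88582 - 12838/3 = 252908/3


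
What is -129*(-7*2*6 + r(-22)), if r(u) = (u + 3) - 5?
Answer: 13932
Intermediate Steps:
r(u) = -2 + u (r(u) = (3 + u) - 5 = -2 + u)
-129*(-7*2*6 + r(-22)) = -129*(-7*2*6 + (-2 - 22)) = -129*(-14*6 - 24) = -129*(-84 - 24) = -129*(-108) = 13932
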